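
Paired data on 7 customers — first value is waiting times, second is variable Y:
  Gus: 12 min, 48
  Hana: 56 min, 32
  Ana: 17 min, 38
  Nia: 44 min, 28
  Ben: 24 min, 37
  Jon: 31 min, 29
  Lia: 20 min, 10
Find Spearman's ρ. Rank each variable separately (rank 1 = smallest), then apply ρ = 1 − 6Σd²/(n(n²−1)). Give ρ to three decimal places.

Ranks of variable 1: 1, 7, 2, 6, 4, 5, 3
Ranks of variable 2: 7, 4, 6, 2, 5, 3, 1
d = r₁ − r₂: -6, 3, -4, 4, -1, 2, 2
d²: 36, 9, 16, 16, 1, 4, 4; Σd² = 86
ρ = 1 − 6·86/(7·48) = 1 − 516/336 = -0.536

-0.536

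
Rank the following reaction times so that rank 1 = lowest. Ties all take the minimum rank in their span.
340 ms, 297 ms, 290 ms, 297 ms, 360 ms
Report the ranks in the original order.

Sorted (ascending): 290, 297, 297, 340, 360
The 2 values of 297 occupy positions 2–3 → each gets rank 2.

4, 2, 1, 2, 5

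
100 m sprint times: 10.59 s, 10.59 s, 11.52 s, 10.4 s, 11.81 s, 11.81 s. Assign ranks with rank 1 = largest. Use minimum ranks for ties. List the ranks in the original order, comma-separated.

4, 4, 3, 6, 1, 1

Sorted (descending): 11.81, 11.81, 11.52, 10.59, 10.59, 10.4
The 2 values of 11.81 occupy positions 1–2 → each gets rank 1.
The 2 values of 10.59 occupy positions 4–5 → each gets rank 4.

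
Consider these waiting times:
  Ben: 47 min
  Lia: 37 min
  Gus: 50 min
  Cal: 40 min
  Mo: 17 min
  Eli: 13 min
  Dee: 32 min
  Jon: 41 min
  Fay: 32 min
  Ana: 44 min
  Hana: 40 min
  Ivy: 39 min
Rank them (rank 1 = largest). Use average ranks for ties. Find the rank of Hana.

Sorted (descending): 50, 47, 44, 41, 40, 40, 39, 37, 32, 32, 17, 13
The 2 values of 40 occupy positions 5–6 → average rank (5+6)/2 = 5.5.
The 2 values of 32 occupy positions 9–10 → average rank (9+10)/2 = 9.5.
Hana has value 40 min → rank 5.5.

5.5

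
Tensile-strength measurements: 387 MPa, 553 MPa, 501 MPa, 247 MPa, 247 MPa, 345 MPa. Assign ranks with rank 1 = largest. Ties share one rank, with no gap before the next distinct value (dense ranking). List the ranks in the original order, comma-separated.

3, 1, 2, 5, 5, 4

Sorted (descending): 553, 501, 387, 345, 247, 247
The 2 values of 247 share dense rank 5.
Remaining distinct values take the next consecutive integers.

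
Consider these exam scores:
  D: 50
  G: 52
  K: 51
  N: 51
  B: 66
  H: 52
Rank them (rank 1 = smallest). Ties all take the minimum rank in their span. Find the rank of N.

2

Sorted (ascending): 50, 51, 51, 52, 52, 66
The 2 values of 51 occupy positions 2–3 → each gets rank 2.
The 2 values of 52 occupy positions 4–5 → each gets rank 4.
N has value 51 → rank 2.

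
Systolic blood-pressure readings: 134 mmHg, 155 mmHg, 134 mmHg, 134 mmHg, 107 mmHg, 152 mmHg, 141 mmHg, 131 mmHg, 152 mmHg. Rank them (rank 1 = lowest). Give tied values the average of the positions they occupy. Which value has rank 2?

Sorted (ascending): 107, 131, 134, 134, 134, 141, 152, 152, 155
The 3 values of 134 occupy positions 3–5 → average rank 4.
The 2 values of 152 occupy positions 7–8 → average rank (7+8)/2 = 7.5.
Rank 2 → value 131.

131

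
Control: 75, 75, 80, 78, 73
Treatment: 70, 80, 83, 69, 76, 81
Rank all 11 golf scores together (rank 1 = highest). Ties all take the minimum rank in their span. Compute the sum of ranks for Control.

Sorted (descending): 83, 81, 80, 80, 78, 76, 75, 75, 73, 70, 69
The 2 values of 80 occupy positions 3–4 → each gets rank 3.
The 2 values of 75 occupy positions 7–8 → each gets rank 7.
Control values → pooled ranks: 75→7, 75→7, 80→3, 78→5, 73→9
Rank sum = 7 + 7 + 3 + 5 + 9 = 31

31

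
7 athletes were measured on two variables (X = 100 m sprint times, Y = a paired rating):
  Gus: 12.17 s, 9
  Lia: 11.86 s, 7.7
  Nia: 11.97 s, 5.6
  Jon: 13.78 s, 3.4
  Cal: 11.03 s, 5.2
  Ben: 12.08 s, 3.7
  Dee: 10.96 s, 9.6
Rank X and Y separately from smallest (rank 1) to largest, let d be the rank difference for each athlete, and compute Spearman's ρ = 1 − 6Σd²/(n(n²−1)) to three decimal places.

Ranks of variable 1: 6, 3, 4, 7, 2, 5, 1
Ranks of variable 2: 6, 5, 4, 1, 3, 2, 7
d = r₁ − r₂: 0, -2, 0, 6, -1, 3, -6
d²: 0, 4, 0, 36, 1, 9, 36; Σd² = 86
ρ = 1 − 6·86/(7·48) = 1 − 516/336 = -0.536

-0.536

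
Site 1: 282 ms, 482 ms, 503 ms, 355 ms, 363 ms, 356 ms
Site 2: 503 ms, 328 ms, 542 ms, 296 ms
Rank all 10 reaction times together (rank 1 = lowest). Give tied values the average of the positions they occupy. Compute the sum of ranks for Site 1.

31.5

Sorted (ascending): 282, 296, 328, 355, 356, 363, 482, 503, 503, 542
The 2 values of 503 occupy positions 8–9 → average rank (8+9)/2 = 8.5.
Site 1 values → pooled ranks: 282→1, 482→7, 503→8.5, 355→4, 363→6, 356→5
Rank sum = 1 + 7 + 8.5 + 4 + 6 + 5 = 31.5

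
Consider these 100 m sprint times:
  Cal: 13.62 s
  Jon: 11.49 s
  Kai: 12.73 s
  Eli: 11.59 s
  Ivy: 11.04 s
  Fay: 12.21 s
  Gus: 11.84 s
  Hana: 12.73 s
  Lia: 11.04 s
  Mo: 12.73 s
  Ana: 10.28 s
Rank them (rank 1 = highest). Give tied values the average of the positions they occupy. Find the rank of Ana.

11

Sorted (descending): 13.62, 12.73, 12.73, 12.73, 12.21, 11.84, 11.59, 11.49, 11.04, 11.04, 10.28
The 3 values of 12.73 occupy positions 2–4 → average rank 3.
The 2 values of 11.04 occupy positions 9–10 → average rank (9+10)/2 = 9.5.
Ana has value 10.28 s → rank 11.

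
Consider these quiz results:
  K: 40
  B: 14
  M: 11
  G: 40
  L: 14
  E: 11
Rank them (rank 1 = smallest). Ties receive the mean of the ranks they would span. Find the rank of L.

3.5

Sorted (ascending): 11, 11, 14, 14, 40, 40
The 2 values of 11 occupy positions 1–2 → average rank (1+2)/2 = 1.5.
The 2 values of 14 occupy positions 3–4 → average rank (3+4)/2 = 3.5.
The 2 values of 40 occupy positions 5–6 → average rank (5+6)/2 = 5.5.
L has value 14 → rank 3.5.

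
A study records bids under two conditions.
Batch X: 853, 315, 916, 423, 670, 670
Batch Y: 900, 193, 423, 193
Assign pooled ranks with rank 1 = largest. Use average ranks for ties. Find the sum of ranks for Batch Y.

Sorted (descending): 916, 900, 853, 670, 670, 423, 423, 315, 193, 193
The 2 values of 670 occupy positions 4–5 → average rank (4+5)/2 = 4.5.
The 2 values of 423 occupy positions 6–7 → average rank (6+7)/2 = 6.5.
The 2 values of 193 occupy positions 9–10 → average rank (9+10)/2 = 9.5.
Batch Y values → pooled ranks: 900→2, 193→9.5, 423→6.5, 193→9.5
Rank sum = 2 + 9.5 + 6.5 + 9.5 = 27.5

27.5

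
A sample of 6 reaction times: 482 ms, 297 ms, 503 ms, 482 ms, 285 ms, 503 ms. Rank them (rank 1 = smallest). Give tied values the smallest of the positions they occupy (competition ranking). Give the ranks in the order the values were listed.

Sorted (ascending): 285, 297, 482, 482, 503, 503
The 2 values of 482 occupy positions 3–4 → each gets rank 3.
The 2 values of 503 occupy positions 5–6 → each gets rank 5.

3, 2, 5, 3, 1, 5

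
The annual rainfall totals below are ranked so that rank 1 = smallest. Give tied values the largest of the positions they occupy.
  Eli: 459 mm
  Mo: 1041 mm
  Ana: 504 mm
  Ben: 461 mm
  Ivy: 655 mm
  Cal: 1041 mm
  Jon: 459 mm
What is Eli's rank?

2

Sorted (ascending): 459, 459, 461, 504, 655, 1041, 1041
The 2 values of 459 occupy positions 1–2 → each gets rank 2.
The 2 values of 1041 occupy positions 6–7 → each gets rank 7.
Eli has value 459 mm → rank 2.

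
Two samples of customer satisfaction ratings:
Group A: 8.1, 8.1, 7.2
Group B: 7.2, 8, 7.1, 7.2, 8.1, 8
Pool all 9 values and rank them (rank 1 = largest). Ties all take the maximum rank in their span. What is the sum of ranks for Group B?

Sorted (descending): 8.1, 8.1, 8.1, 8, 8, 7.2, 7.2, 7.2, 7.1
The 3 values of 8.1 occupy positions 1–3 → each gets rank 3.
The 2 values of 8 occupy positions 4–5 → each gets rank 5.
The 3 values of 7.2 occupy positions 6–8 → each gets rank 8.
Group B values → pooled ranks: 7.2→8, 8→5, 7.1→9, 7.2→8, 8.1→3, 8→5
Rank sum = 8 + 5 + 9 + 8 + 3 + 5 = 38

38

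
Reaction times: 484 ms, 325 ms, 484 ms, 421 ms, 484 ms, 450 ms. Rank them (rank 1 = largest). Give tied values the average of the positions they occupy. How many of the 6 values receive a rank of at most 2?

3

Sorted (descending): 484, 484, 484, 450, 421, 325
The 3 values of 484 occupy positions 1–3 → average rank 2.
Ranks ≤ 2: {2, 2, 2} → 3 values.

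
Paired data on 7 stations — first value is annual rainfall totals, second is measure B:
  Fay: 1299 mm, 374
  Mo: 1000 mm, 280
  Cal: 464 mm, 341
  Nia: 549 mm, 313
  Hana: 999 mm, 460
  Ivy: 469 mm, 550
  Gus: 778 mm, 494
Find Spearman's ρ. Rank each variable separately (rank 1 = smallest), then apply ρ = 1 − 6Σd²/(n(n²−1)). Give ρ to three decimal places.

-0.214

Ranks of variable 1: 7, 6, 1, 3, 5, 2, 4
Ranks of variable 2: 4, 1, 3, 2, 5, 7, 6
d = r₁ − r₂: 3, 5, -2, 1, 0, -5, -2
d²: 9, 25, 4, 1, 0, 25, 4; Σd² = 68
ρ = 1 − 6·68/(7·48) = 1 − 408/336 = -0.214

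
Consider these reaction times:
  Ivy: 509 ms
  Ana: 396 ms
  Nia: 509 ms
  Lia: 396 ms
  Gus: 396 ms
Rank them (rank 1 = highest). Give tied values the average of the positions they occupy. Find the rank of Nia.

1.5

Sorted (descending): 509, 509, 396, 396, 396
The 2 values of 509 occupy positions 1–2 → average rank (1+2)/2 = 1.5.
The 3 values of 396 occupy positions 3–5 → average rank 4.
Nia has value 509 ms → rank 1.5.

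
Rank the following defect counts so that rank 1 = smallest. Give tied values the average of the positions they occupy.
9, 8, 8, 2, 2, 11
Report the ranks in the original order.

Sorted (ascending): 2, 2, 8, 8, 9, 11
The 2 values of 2 occupy positions 1–2 → average rank (1+2)/2 = 1.5.
The 2 values of 8 occupy positions 3–4 → average rank (3+4)/2 = 3.5.

5, 3.5, 3.5, 1.5, 1.5, 6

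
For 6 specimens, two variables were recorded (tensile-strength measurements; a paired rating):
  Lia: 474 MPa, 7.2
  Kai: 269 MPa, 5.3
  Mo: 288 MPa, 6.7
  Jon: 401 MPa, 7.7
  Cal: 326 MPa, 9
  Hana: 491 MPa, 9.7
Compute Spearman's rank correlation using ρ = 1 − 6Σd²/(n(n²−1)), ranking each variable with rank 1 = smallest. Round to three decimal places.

Ranks of variable 1: 5, 1, 2, 4, 3, 6
Ranks of variable 2: 3, 1, 2, 4, 5, 6
d = r₁ − r₂: 2, 0, 0, 0, -2, 0
d²: 4, 0, 0, 0, 4, 0; Σd² = 8
ρ = 1 − 6·8/(6·35) = 1 − 48/210 = 0.771

0.771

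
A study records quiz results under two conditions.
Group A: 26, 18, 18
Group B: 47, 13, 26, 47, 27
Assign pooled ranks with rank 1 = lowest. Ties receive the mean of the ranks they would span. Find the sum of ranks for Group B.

Sorted (ascending): 13, 18, 18, 26, 26, 27, 47, 47
The 2 values of 18 occupy positions 2–3 → average rank (2+3)/2 = 2.5.
The 2 values of 26 occupy positions 4–5 → average rank (4+5)/2 = 4.5.
The 2 values of 47 occupy positions 7–8 → average rank (7+8)/2 = 7.5.
Group B values → pooled ranks: 47→7.5, 13→1, 26→4.5, 47→7.5, 27→6
Rank sum = 7.5 + 1 + 4.5 + 7.5 + 6 = 26.5

26.5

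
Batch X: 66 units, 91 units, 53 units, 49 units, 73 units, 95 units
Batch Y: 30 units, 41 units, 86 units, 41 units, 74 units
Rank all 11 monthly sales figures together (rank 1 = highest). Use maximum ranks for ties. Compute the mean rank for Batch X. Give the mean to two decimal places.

Sorted (descending): 95, 91, 86, 74, 73, 66, 53, 49, 41, 41, 30
The 2 values of 41 occupy positions 9–10 → each gets rank 10.
Batch X values → pooled ranks: 66→6, 91→2, 53→7, 49→8, 73→5, 95→1
Mean rank = (6 + 2 + 7 + 8 + 5 + 1) / 6 = 4.83

4.83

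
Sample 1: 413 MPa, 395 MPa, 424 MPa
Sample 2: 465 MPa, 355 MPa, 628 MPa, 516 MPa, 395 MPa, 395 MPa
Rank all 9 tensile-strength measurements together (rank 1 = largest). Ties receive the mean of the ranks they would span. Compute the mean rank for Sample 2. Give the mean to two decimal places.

Sorted (descending): 628, 516, 465, 424, 413, 395, 395, 395, 355
The 3 values of 395 occupy positions 6–8 → average rank 7.
Sample 2 values → pooled ranks: 465→3, 355→9, 628→1, 516→2, 395→7, 395→7
Mean rank = (3 + 9 + 1 + 2 + 7 + 7) / 6 = 4.83

4.83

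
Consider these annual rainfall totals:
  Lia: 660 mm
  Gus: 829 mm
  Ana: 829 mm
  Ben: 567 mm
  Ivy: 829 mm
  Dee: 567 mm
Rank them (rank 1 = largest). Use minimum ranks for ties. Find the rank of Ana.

1

Sorted (descending): 829, 829, 829, 660, 567, 567
The 3 values of 829 occupy positions 1–3 → each gets rank 1.
The 2 values of 567 occupy positions 5–6 → each gets rank 5.
Ana has value 829 mm → rank 1.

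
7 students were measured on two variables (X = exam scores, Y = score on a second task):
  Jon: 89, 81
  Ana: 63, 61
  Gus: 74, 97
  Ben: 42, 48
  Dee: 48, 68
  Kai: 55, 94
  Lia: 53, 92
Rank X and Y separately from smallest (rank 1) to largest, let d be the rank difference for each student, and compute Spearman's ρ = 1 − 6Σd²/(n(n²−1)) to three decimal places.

0.500

Ranks of variable 1: 7, 5, 6, 1, 2, 4, 3
Ranks of variable 2: 4, 2, 7, 1, 3, 6, 5
d = r₁ − r₂: 3, 3, -1, 0, -1, -2, -2
d²: 9, 9, 1, 0, 1, 4, 4; Σd² = 28
ρ = 1 − 6·28/(7·48) = 1 − 168/336 = 0.500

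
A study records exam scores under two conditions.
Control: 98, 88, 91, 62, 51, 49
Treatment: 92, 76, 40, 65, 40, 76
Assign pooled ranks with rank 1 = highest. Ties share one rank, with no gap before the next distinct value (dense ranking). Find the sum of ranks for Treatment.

Sorted (descending): 98, 92, 91, 88, 76, 76, 65, 62, 51, 49, 40, 40
The 2 values of 76 share dense rank 5.
The 2 values of 40 share dense rank 10.
Remaining distinct values take the next consecutive integers.
Treatment values → pooled ranks: 92→2, 76→5, 40→10, 65→6, 40→10, 76→5
Rank sum = 2 + 5 + 10 + 6 + 10 + 5 = 38

38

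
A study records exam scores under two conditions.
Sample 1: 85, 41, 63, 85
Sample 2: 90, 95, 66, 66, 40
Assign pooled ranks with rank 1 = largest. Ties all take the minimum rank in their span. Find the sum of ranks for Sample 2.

Sorted (descending): 95, 90, 85, 85, 66, 66, 63, 41, 40
The 2 values of 85 occupy positions 3–4 → each gets rank 3.
The 2 values of 66 occupy positions 5–6 → each gets rank 5.
Sample 2 values → pooled ranks: 90→2, 95→1, 66→5, 66→5, 40→9
Rank sum = 2 + 1 + 5 + 5 + 9 = 22

22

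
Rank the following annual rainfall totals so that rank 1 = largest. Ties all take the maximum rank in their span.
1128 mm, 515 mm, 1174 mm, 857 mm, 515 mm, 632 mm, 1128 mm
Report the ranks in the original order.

Sorted (descending): 1174, 1128, 1128, 857, 632, 515, 515
The 2 values of 1128 occupy positions 2–3 → each gets rank 3.
The 2 values of 515 occupy positions 6–7 → each gets rank 7.

3, 7, 1, 4, 7, 5, 3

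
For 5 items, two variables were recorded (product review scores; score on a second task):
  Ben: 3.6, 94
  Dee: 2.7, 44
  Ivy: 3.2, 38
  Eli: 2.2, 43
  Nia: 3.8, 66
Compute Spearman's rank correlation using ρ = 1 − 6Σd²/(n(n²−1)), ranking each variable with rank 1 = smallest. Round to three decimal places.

Ranks of variable 1: 4, 2, 3, 1, 5
Ranks of variable 2: 5, 3, 1, 2, 4
d = r₁ − r₂: -1, -1, 2, -1, 1
d²: 1, 1, 4, 1, 1; Σd² = 8
ρ = 1 − 6·8/(5·24) = 1 − 48/120 = 0.600

0.600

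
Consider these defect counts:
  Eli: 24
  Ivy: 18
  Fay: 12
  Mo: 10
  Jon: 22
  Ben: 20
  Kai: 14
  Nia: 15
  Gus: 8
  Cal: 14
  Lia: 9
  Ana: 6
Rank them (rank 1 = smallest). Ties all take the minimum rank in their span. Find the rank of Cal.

6

Sorted (ascending): 6, 8, 9, 10, 12, 14, 14, 15, 18, 20, 22, 24
The 2 values of 14 occupy positions 6–7 → each gets rank 6.
Cal has value 14 → rank 6.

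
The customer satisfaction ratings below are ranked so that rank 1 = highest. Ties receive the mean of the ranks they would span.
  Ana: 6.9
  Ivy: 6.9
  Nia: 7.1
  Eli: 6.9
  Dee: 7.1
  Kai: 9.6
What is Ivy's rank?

5

Sorted (descending): 9.6, 7.1, 7.1, 6.9, 6.9, 6.9
The 2 values of 7.1 occupy positions 2–3 → average rank (2+3)/2 = 2.5.
The 3 values of 6.9 occupy positions 4–6 → average rank 5.
Ivy has value 6.9 → rank 5.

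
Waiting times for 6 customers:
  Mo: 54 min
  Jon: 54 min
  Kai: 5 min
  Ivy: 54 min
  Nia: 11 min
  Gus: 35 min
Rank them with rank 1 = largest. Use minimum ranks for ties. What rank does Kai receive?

6

Sorted (descending): 54, 54, 54, 35, 11, 5
The 3 values of 54 occupy positions 1–3 → each gets rank 1.
Kai has value 5 min → rank 6.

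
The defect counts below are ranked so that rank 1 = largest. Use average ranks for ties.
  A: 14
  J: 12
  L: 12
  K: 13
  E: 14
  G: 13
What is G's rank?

3.5

Sorted (descending): 14, 14, 13, 13, 12, 12
The 2 values of 14 occupy positions 1–2 → average rank (1+2)/2 = 1.5.
The 2 values of 13 occupy positions 3–4 → average rank (3+4)/2 = 3.5.
The 2 values of 12 occupy positions 5–6 → average rank (5+6)/2 = 5.5.
G has value 13 → rank 3.5.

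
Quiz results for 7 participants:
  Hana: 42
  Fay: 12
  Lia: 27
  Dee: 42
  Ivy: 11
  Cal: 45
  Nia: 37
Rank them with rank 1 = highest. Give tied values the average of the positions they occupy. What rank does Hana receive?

2.5

Sorted (descending): 45, 42, 42, 37, 27, 12, 11
The 2 values of 42 occupy positions 2–3 → average rank (2+3)/2 = 2.5.
Hana has value 42 → rank 2.5.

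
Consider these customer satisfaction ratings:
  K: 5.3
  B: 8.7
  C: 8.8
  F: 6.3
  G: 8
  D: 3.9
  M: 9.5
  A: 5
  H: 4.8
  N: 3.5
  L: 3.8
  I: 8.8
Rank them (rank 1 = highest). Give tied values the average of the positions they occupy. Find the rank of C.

2.5

Sorted (descending): 9.5, 8.8, 8.8, 8.7, 8, 6.3, 5.3, 5, 4.8, 3.9, 3.8, 3.5
The 2 values of 8.8 occupy positions 2–3 → average rank (2+3)/2 = 2.5.
C has value 8.8 → rank 2.5.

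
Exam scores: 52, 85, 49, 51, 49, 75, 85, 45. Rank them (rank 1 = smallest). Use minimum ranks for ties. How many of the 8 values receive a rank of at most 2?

3

Sorted (ascending): 45, 49, 49, 51, 52, 75, 85, 85
The 2 values of 49 occupy positions 2–3 → each gets rank 2.
The 2 values of 85 occupy positions 7–8 → each gets rank 7.
Ranks ≤ 2: {1, 2, 2} → 3 values.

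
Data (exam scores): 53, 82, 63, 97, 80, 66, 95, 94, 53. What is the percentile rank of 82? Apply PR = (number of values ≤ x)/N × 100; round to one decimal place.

66.7

N = 9.
Strictly below 82: 5. Equal to 82: 1.
PR = 6/9 × 100 = 66.7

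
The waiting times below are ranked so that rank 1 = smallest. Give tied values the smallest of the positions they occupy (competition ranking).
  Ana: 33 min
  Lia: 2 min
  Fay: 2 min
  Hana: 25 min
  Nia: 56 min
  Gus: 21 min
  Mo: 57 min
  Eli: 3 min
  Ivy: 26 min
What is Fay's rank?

Sorted (ascending): 2, 2, 3, 21, 25, 26, 33, 56, 57
The 2 values of 2 occupy positions 1–2 → each gets rank 1.
Fay has value 2 min → rank 1.

1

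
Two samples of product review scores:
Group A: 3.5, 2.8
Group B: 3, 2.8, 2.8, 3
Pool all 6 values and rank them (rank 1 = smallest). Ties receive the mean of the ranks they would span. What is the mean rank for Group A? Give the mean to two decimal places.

Sorted (ascending): 2.8, 2.8, 2.8, 3, 3, 3.5
The 3 values of 2.8 occupy positions 1–3 → average rank 2.
The 2 values of 3 occupy positions 4–5 → average rank (4+5)/2 = 4.5.
Group A values → pooled ranks: 3.5→6, 2.8→2
Mean rank = (6 + 2) / 2 = 4.00

4.00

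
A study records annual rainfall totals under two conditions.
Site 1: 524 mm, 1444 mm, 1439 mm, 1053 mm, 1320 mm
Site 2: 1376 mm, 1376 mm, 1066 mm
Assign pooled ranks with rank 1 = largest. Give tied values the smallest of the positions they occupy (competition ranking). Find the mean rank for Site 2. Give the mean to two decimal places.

Sorted (descending): 1444, 1439, 1376, 1376, 1320, 1066, 1053, 524
The 2 values of 1376 occupy positions 3–4 → each gets rank 3.
Site 2 values → pooled ranks: 1376→3, 1376→3, 1066→6
Mean rank = (3 + 3 + 6) / 3 = 4.00

4.00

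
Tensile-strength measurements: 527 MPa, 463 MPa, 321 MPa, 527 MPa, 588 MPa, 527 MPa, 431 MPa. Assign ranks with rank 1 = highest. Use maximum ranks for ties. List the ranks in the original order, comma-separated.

Sorted (descending): 588, 527, 527, 527, 463, 431, 321
The 3 values of 527 occupy positions 2–4 → each gets rank 4.

4, 5, 7, 4, 1, 4, 6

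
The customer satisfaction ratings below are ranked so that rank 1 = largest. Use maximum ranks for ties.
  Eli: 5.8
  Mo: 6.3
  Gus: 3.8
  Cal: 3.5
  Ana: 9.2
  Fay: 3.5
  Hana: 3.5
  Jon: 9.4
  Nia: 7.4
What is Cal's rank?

Sorted (descending): 9.4, 9.2, 7.4, 6.3, 5.8, 3.8, 3.5, 3.5, 3.5
The 3 values of 3.5 occupy positions 7–9 → each gets rank 9.
Cal has value 3.5 → rank 9.

9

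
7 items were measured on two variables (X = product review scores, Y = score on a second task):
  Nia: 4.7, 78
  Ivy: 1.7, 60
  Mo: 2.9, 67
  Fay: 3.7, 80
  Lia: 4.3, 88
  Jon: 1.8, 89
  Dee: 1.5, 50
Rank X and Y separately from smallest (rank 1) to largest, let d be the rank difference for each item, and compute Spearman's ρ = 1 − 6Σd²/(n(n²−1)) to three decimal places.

Ranks of variable 1: 7, 2, 4, 5, 6, 3, 1
Ranks of variable 2: 4, 2, 3, 5, 6, 7, 1
d = r₁ − r₂: 3, 0, 1, 0, 0, -4, 0
d²: 9, 0, 1, 0, 0, 16, 0; Σd² = 26
ρ = 1 − 6·26/(7·48) = 1 − 156/336 = 0.536

0.536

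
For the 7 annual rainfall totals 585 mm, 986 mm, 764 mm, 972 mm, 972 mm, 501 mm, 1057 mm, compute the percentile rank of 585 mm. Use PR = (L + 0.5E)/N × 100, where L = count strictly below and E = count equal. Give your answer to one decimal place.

21.4

N = 7.
Strictly below 585: 1. Equal to 585: 1.
PR = (1 + 0.5·1)/7 × 100 = 21.4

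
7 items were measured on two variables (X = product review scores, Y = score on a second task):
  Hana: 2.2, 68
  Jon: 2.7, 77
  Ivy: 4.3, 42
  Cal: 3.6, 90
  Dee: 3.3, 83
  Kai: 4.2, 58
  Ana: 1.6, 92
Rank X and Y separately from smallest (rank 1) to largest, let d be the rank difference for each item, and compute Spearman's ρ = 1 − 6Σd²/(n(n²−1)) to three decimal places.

Ranks of variable 1: 2, 3, 7, 5, 4, 6, 1
Ranks of variable 2: 3, 4, 1, 6, 5, 2, 7
d = r₁ − r₂: -1, -1, 6, -1, -1, 4, -6
d²: 1, 1, 36, 1, 1, 16, 36; Σd² = 92
ρ = 1 − 6·92/(7·48) = 1 − 552/336 = -0.643

-0.643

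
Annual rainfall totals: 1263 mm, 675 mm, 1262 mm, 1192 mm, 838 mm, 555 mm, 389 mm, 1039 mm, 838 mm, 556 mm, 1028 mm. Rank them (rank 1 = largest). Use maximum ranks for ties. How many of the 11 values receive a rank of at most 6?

5

Sorted (descending): 1263, 1262, 1192, 1039, 1028, 838, 838, 675, 556, 555, 389
The 2 values of 838 occupy positions 6–7 → each gets rank 7.
Ranks ≤ 6: {1, 2, 3, 4, 5} → 5 values.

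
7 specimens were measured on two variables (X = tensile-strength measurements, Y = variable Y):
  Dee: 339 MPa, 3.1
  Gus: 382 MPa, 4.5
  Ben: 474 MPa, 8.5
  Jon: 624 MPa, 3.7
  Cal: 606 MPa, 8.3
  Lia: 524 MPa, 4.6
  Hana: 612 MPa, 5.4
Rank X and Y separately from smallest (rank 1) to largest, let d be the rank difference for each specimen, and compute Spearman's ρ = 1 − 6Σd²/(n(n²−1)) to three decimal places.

Ranks of variable 1: 1, 2, 3, 7, 5, 4, 6
Ranks of variable 2: 1, 3, 7, 2, 6, 4, 5
d = r₁ − r₂: 0, -1, -4, 5, -1, 0, 1
d²: 0, 1, 16, 25, 1, 0, 1; Σd² = 44
ρ = 1 − 6·44/(7·48) = 1 − 264/336 = 0.214

0.214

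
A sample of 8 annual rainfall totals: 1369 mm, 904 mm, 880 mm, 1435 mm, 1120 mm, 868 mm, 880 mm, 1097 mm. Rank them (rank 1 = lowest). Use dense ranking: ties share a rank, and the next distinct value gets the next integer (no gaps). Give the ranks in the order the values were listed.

Sorted (ascending): 868, 880, 880, 904, 1097, 1120, 1369, 1435
The 2 values of 880 share dense rank 2.
Remaining distinct values take the next consecutive integers.

6, 3, 2, 7, 5, 1, 2, 4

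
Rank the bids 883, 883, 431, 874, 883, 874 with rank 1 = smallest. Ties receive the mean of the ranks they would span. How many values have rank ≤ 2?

1

Sorted (ascending): 431, 874, 874, 883, 883, 883
The 2 values of 874 occupy positions 2–3 → average rank (2+3)/2 = 2.5.
The 3 values of 883 occupy positions 4–6 → average rank 5.
Ranks ≤ 2: {1} → 1 value.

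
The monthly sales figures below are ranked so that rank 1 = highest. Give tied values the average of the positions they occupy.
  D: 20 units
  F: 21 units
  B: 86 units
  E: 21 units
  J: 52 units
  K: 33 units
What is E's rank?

Sorted (descending): 86, 52, 33, 21, 21, 20
The 2 values of 21 occupy positions 4–5 → average rank (4+5)/2 = 4.5.
E has value 21 units → rank 4.5.

4.5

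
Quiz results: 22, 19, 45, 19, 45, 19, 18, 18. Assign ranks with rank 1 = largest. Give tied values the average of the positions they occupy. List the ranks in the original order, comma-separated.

3, 5, 1.5, 5, 1.5, 5, 7.5, 7.5

Sorted (descending): 45, 45, 22, 19, 19, 19, 18, 18
The 2 values of 45 occupy positions 1–2 → average rank (1+2)/2 = 1.5.
The 3 values of 19 occupy positions 4–6 → average rank 5.
The 2 values of 18 occupy positions 7–8 → average rank (7+8)/2 = 7.5.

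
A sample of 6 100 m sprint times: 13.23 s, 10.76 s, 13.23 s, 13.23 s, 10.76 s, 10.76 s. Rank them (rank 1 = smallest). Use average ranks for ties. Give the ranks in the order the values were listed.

Sorted (ascending): 10.76, 10.76, 10.76, 13.23, 13.23, 13.23
The 3 values of 10.76 occupy positions 1–3 → average rank 2.
The 3 values of 13.23 occupy positions 4–6 → average rank 5.

5, 2, 5, 5, 2, 2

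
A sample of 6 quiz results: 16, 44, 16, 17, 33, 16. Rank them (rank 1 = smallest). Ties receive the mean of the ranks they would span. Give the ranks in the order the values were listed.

2, 6, 2, 4, 5, 2

Sorted (ascending): 16, 16, 16, 17, 33, 44
The 3 values of 16 occupy positions 1–3 → average rank 2.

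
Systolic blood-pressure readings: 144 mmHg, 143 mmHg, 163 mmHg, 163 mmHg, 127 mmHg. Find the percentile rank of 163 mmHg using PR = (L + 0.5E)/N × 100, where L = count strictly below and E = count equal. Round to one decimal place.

N = 5.
Strictly below 163: 3. Equal to 163: 2.
PR = (3 + 0.5·2)/5 × 100 = 80.0

80.0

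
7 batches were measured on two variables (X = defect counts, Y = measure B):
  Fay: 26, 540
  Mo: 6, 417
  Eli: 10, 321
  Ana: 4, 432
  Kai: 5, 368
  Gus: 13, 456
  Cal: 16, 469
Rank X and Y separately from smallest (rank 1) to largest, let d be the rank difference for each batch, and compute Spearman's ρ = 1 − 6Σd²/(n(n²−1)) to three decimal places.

0.679

Ranks of variable 1: 7, 3, 4, 1, 2, 5, 6
Ranks of variable 2: 7, 3, 1, 4, 2, 5, 6
d = r₁ − r₂: 0, 0, 3, -3, 0, 0, 0
d²: 0, 0, 9, 9, 0, 0, 0; Σd² = 18
ρ = 1 − 6·18/(7·48) = 1 − 108/336 = 0.679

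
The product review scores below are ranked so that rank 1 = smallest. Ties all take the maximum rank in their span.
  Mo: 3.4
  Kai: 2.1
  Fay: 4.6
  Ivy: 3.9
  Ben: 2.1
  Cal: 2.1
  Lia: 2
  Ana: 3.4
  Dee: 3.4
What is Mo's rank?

7

Sorted (ascending): 2, 2.1, 2.1, 2.1, 3.4, 3.4, 3.4, 3.9, 4.6
The 3 values of 2.1 occupy positions 2–4 → each gets rank 4.
The 3 values of 3.4 occupy positions 5–7 → each gets rank 7.
Mo has value 3.4 → rank 7.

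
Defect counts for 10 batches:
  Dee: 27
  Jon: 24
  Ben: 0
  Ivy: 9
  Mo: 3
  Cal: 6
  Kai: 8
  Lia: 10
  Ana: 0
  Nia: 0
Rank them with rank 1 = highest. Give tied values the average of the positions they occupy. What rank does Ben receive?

Sorted (descending): 27, 24, 10, 9, 8, 6, 3, 0, 0, 0
The 3 values of 0 occupy positions 8–10 → average rank 9.
Ben has value 0 → rank 9.

9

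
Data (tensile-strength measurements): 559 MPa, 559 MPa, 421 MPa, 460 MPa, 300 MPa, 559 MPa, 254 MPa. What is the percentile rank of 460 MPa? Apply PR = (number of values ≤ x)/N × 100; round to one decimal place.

57.1

N = 7.
Strictly below 460: 3. Equal to 460: 1.
PR = 4/7 × 100 = 57.1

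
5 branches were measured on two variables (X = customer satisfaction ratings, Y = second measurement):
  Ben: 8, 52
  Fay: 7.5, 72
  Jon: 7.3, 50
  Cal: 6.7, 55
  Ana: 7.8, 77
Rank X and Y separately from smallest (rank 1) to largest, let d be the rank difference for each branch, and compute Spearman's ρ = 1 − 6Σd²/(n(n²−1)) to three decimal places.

0.200

Ranks of variable 1: 5, 3, 2, 1, 4
Ranks of variable 2: 2, 4, 1, 3, 5
d = r₁ − r₂: 3, -1, 1, -2, -1
d²: 9, 1, 1, 4, 1; Σd² = 16
ρ = 1 − 6·16/(5·24) = 1 − 96/120 = 0.200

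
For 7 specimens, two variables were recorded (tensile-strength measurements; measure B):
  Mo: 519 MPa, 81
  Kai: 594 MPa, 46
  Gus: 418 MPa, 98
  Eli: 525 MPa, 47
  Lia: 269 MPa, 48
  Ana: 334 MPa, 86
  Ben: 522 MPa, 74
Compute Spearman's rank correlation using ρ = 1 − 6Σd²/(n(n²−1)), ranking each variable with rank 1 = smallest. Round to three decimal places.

Ranks of variable 1: 4, 7, 3, 6, 1, 2, 5
Ranks of variable 2: 5, 1, 7, 2, 3, 6, 4
d = r₁ − r₂: -1, 6, -4, 4, -2, -4, 1
d²: 1, 36, 16, 16, 4, 16, 1; Σd² = 90
ρ = 1 − 6·90/(7·48) = 1 − 540/336 = -0.607

-0.607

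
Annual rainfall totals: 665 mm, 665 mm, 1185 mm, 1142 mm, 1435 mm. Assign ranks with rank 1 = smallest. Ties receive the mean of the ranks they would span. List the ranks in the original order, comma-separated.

Sorted (ascending): 665, 665, 1142, 1185, 1435
The 2 values of 665 occupy positions 1–2 → average rank (1+2)/2 = 1.5.

1.5, 1.5, 4, 3, 5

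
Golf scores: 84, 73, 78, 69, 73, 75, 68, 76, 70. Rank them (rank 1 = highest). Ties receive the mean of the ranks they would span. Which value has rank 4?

Sorted (descending): 84, 78, 76, 75, 73, 73, 70, 69, 68
The 2 values of 73 occupy positions 5–6 → average rank (5+6)/2 = 5.5.
Rank 4 → value 75.

75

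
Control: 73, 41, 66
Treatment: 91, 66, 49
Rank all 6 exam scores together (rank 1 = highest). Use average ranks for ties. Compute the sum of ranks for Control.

11.5

Sorted (descending): 91, 73, 66, 66, 49, 41
The 2 values of 66 occupy positions 3–4 → average rank (3+4)/2 = 3.5.
Control values → pooled ranks: 73→2, 41→6, 66→3.5
Rank sum = 2 + 6 + 3.5 = 11.5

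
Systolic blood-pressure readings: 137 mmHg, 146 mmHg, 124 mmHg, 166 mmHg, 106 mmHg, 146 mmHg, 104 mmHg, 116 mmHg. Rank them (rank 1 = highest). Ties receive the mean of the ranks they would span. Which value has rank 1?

166

Sorted (descending): 166, 146, 146, 137, 124, 116, 106, 104
The 2 values of 146 occupy positions 2–3 → average rank (2+3)/2 = 2.5.
Rank 1 → value 166.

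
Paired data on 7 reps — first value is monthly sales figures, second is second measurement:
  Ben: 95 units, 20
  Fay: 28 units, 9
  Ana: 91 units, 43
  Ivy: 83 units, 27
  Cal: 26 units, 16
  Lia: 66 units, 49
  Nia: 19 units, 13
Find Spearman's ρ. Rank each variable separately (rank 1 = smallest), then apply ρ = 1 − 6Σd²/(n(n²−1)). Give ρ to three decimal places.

Ranks of variable 1: 7, 3, 6, 5, 2, 4, 1
Ranks of variable 2: 4, 1, 6, 5, 3, 7, 2
d = r₁ − r₂: 3, 2, 0, 0, -1, -3, -1
d²: 9, 4, 0, 0, 1, 9, 1; Σd² = 24
ρ = 1 − 6·24/(7·48) = 1 − 144/336 = 0.571

0.571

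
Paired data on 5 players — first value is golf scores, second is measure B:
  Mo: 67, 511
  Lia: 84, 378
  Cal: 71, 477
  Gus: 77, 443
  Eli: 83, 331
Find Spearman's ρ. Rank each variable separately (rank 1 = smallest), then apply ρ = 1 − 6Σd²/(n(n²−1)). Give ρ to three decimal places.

-0.900

Ranks of variable 1: 1, 5, 2, 3, 4
Ranks of variable 2: 5, 2, 4, 3, 1
d = r₁ − r₂: -4, 3, -2, 0, 3
d²: 16, 9, 4, 0, 9; Σd² = 38
ρ = 1 − 6·38/(5·24) = 1 − 228/120 = -0.900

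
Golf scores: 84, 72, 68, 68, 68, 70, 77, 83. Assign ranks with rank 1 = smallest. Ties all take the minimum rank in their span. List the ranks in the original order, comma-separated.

Sorted (ascending): 68, 68, 68, 70, 72, 77, 83, 84
The 3 values of 68 occupy positions 1–3 → each gets rank 1.

8, 5, 1, 1, 1, 4, 6, 7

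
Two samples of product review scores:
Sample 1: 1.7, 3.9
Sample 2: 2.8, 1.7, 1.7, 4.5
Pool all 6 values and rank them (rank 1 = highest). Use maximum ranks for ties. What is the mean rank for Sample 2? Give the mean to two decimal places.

4.00

Sorted (descending): 4.5, 3.9, 2.8, 1.7, 1.7, 1.7
The 3 values of 1.7 occupy positions 4–6 → each gets rank 6.
Sample 2 values → pooled ranks: 2.8→3, 1.7→6, 1.7→6, 4.5→1
Mean rank = (3 + 6 + 6 + 1) / 4 = 4.00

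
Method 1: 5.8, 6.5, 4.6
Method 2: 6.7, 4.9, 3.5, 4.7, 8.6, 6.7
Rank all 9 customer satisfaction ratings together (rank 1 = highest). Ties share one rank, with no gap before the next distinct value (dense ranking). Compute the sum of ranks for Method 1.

Sorted (descending): 8.6, 6.7, 6.7, 6.5, 5.8, 4.9, 4.7, 4.6, 3.5
The 2 values of 6.7 share dense rank 2.
Remaining distinct values take the next consecutive integers.
Method 1 values → pooled ranks: 5.8→4, 6.5→3, 4.6→7
Rank sum = 4 + 3 + 7 = 14

14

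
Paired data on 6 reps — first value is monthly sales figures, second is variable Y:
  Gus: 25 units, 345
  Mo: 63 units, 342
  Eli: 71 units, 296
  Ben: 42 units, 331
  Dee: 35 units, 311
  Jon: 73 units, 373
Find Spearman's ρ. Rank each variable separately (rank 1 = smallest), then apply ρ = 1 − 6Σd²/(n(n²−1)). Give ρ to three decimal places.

Ranks of variable 1: 1, 4, 5, 3, 2, 6
Ranks of variable 2: 5, 4, 1, 3, 2, 6
d = r₁ − r₂: -4, 0, 4, 0, 0, 0
d²: 16, 0, 16, 0, 0, 0; Σd² = 32
ρ = 1 − 6·32/(6·35) = 1 − 192/210 = 0.086

0.086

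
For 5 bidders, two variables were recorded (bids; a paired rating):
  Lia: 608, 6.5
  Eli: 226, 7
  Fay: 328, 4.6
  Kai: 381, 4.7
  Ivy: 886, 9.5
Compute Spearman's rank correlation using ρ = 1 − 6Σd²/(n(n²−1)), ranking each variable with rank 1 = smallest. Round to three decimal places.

0.400

Ranks of variable 1: 4, 1, 2, 3, 5
Ranks of variable 2: 3, 4, 1, 2, 5
d = r₁ − r₂: 1, -3, 1, 1, 0
d²: 1, 9, 1, 1, 0; Σd² = 12
ρ = 1 − 6·12/(5·24) = 1 − 72/120 = 0.400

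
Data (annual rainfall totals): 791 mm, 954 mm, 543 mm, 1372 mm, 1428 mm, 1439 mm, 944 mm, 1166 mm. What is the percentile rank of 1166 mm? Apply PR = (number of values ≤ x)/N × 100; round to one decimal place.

62.5

N = 8.
Strictly below 1166: 4. Equal to 1166: 1.
PR = 5/8 × 100 = 62.5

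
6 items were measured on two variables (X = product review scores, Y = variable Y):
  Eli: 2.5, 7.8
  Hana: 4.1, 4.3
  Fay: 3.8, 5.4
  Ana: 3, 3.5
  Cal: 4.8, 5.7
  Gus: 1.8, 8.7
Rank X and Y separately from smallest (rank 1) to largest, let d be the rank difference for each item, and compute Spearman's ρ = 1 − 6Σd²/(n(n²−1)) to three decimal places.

-0.486

Ranks of variable 1: 2, 5, 4, 3, 6, 1
Ranks of variable 2: 5, 2, 3, 1, 4, 6
d = r₁ − r₂: -3, 3, 1, 2, 2, -5
d²: 9, 9, 1, 4, 4, 25; Σd² = 52
ρ = 1 − 6·52/(6·35) = 1 − 312/210 = -0.486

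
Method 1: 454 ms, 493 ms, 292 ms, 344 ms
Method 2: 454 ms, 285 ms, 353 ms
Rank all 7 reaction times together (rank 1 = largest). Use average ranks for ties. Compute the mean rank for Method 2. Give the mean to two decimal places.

4.50

Sorted (descending): 493, 454, 454, 353, 344, 292, 285
The 2 values of 454 occupy positions 2–3 → average rank (2+3)/2 = 2.5.
Method 2 values → pooled ranks: 454→2.5, 285→7, 353→4
Mean rank = (2.5 + 7 + 4) / 3 = 4.50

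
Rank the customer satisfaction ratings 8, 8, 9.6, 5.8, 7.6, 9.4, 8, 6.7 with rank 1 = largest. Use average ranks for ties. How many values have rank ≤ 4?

5

Sorted (descending): 9.6, 9.4, 8, 8, 8, 7.6, 6.7, 5.8
The 3 values of 8 occupy positions 3–5 → average rank 4.
Ranks ≤ 4: {1, 2, 4, 4, 4} → 5 values.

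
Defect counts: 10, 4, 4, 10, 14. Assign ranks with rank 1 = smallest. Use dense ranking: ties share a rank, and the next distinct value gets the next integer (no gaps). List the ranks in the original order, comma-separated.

2, 1, 1, 2, 3

Sorted (ascending): 4, 4, 10, 10, 14
The 2 values of 4 share dense rank 1.
The 2 values of 10 share dense rank 2.
Remaining distinct values take the next consecutive integers.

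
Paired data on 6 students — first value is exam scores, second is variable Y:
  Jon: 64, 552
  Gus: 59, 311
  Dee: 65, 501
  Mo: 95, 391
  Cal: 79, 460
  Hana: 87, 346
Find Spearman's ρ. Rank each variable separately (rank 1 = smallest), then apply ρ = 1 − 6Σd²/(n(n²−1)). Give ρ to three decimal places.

Ranks of variable 1: 2, 1, 3, 6, 4, 5
Ranks of variable 2: 6, 1, 5, 3, 4, 2
d = r₁ − r₂: -4, 0, -2, 3, 0, 3
d²: 16, 0, 4, 9, 0, 9; Σd² = 38
ρ = 1 − 6·38/(6·35) = 1 − 228/210 = -0.086

-0.086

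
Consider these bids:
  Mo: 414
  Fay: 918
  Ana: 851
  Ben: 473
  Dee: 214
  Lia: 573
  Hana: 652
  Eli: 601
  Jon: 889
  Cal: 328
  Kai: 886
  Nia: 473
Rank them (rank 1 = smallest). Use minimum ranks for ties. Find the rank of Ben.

4

Sorted (ascending): 214, 328, 414, 473, 473, 573, 601, 652, 851, 886, 889, 918
The 2 values of 473 occupy positions 4–5 → each gets rank 4.
Ben has value 473 → rank 4.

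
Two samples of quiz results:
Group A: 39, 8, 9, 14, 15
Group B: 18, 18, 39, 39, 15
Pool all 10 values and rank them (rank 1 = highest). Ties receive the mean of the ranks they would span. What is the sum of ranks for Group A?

Sorted (descending): 39, 39, 39, 18, 18, 15, 15, 14, 9, 8
The 3 values of 39 occupy positions 1–3 → average rank 2.
The 2 values of 18 occupy positions 4–5 → average rank (4+5)/2 = 4.5.
The 2 values of 15 occupy positions 6–7 → average rank (6+7)/2 = 6.5.
Group A values → pooled ranks: 39→2, 8→10, 9→9, 14→8, 15→6.5
Rank sum = 2 + 10 + 9 + 8 + 6.5 = 35.5

35.5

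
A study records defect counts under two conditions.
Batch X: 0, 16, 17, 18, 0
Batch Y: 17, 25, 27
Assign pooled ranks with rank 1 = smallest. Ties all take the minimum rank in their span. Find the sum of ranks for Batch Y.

Sorted (ascending): 0, 0, 16, 17, 17, 18, 25, 27
The 2 values of 0 occupy positions 1–2 → each gets rank 1.
The 2 values of 17 occupy positions 4–5 → each gets rank 4.
Batch Y values → pooled ranks: 17→4, 25→7, 27→8
Rank sum = 4 + 7 + 8 = 19

19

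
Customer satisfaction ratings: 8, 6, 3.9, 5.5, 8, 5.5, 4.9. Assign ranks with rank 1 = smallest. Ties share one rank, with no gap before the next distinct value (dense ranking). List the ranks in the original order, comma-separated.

Sorted (ascending): 3.9, 4.9, 5.5, 5.5, 6, 8, 8
The 2 values of 5.5 share dense rank 3.
The 2 values of 8 share dense rank 5.
Remaining distinct values take the next consecutive integers.

5, 4, 1, 3, 5, 3, 2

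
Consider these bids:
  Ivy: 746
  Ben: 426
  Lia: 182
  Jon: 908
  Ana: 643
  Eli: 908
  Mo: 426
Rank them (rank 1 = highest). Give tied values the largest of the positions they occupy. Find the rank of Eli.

2

Sorted (descending): 908, 908, 746, 643, 426, 426, 182
The 2 values of 908 occupy positions 1–2 → each gets rank 2.
The 2 values of 426 occupy positions 5–6 → each gets rank 6.
Eli has value 908 → rank 2.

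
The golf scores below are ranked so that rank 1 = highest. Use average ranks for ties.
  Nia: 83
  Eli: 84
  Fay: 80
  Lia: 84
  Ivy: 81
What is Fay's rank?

5

Sorted (descending): 84, 84, 83, 81, 80
The 2 values of 84 occupy positions 1–2 → average rank (1+2)/2 = 1.5.
Fay has value 80 → rank 5.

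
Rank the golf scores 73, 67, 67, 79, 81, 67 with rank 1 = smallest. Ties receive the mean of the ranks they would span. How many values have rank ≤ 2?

Sorted (ascending): 67, 67, 67, 73, 79, 81
The 3 values of 67 occupy positions 1–3 → average rank 2.
Ranks ≤ 2: {2, 2, 2} → 3 values.

3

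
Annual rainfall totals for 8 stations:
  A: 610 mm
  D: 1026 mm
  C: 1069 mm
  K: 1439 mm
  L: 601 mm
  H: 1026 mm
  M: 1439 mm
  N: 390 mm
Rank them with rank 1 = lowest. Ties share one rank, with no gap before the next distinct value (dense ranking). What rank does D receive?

4

Sorted (ascending): 390, 601, 610, 1026, 1026, 1069, 1439, 1439
The 2 values of 1026 share dense rank 4.
The 2 values of 1439 share dense rank 6.
Remaining distinct values take the next consecutive integers.
D has value 1026 mm → rank 4.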